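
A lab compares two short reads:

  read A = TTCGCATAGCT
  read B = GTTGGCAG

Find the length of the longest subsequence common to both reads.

6

Match T at read A[1]=read B[2]; then T at read A[2]=read B[3]; then G at read A[4]=read B[5]; then C at read A[5]=read B[6]; then A at read A[8]=read B[7]; then G at read A[9]=read B[8] — 6 bases in the same relative order in both. The LCS DP gives dp[11][8] = 6, so this is optimal.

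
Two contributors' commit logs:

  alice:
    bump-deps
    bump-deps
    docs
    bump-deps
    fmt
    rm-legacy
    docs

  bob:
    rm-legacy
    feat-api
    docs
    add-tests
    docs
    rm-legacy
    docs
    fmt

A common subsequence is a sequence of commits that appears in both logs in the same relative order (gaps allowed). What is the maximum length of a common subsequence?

3

One common subsequence of length 3: docs [3,5], then rm-legacy [6,6], then docs [7,7]. Since dp[7][8] = 3, nothing longer is possible.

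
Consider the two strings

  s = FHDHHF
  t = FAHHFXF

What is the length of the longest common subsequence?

Match F (s #1, t #1) → H (s #2, t #3) → H (s #4, t #4) → F (s #6, t #7) — 4 characters in the same relative order in both. The LCS DP gives dp[6][7] = 4, so this is optimal.

4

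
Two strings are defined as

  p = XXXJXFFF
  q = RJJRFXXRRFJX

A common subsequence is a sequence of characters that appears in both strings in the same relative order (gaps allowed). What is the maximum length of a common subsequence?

4

Let dp[i][j] be the LCS length of the first i characters of p and the first j characters of q. dp[i][j] = dp[i-1][j-1]+1 when the i-th and j-th characters match, else max(dp[i-1][j], dp[i][j-1]).
    ·  R  J  J  R  F  X  X  R  R  F  J  X
 ·  0  0  0  0  0  0  0  0  0  0  0  0  0
 X  0  0  0  0  0  0  1  1  1  1  1  1  1
 X  0  0  0  0  0  0  1  2  2  2  2  2  2
 X  0  0  0  0  0  0  1  2  2  2  2  2  3
 J  0  0  1  1  1  1  1  2  2  2  2  3  3
 X  0  0  1  1  1  1  2  2  2  2  2  3  4
 F  0  0  1  1  1  2  2  2  2  2  3  3  4
 F  0  0  1  1  1  2  2  2  2  2  3  3  4
 F  0  0  1  1  1  2  2  2  2  2  3  3  4
dp[8][12] = 4. One LCS (by backtracking along matches): XXJX.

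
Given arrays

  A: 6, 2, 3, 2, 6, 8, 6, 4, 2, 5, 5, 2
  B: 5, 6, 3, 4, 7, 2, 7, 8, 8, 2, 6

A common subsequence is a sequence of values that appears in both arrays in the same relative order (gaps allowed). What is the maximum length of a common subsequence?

Let dp[i][j] be the LCS length of the first i values of A and the first j values of B. dp[i][j] = dp[i-1][j-1]+1 when the i-th and j-th values match, else max(dp[i-1][j], dp[i][j-1]).
    ·  5  6  3  4  7  2  7  8  8  2  6
 ·  0  0  0  0  0  0  0  0  0  0  0  0
 6  0  0  1  1  1  1  1  1  1  1  1  1
 2  0  0  1  1  1  1  2  2  2  2  2  2
 3  0  0  1  2  2  2  2  2  2  2  2  2
 2  0  0  1  2  2  2  3  3  3  3  3  3
 6  0  0  1  2  2  2  3  3  3  3  3  4
 8  0  0  1  2  2  2  3  3  4  4  4  4
 6  0  0  1  2  2  2  3  3  4  4  4  5
 4  0  0  1  2  3  3  3  3  4  4  4  5
 2  0  0  1  2  3  3  4  4  4  4  5  5
 5  0  1  1  2  3  3  4  4  4  4  5  5
 5  0  1  1  2  3  3  4  4  4  4  5  5
 2  0  1  1  2  3  3  4  4  4  4  5  5
dp[12][11] = 5. One LCS (by backtracking along matches): 6, 3, 2, 8, 6.

5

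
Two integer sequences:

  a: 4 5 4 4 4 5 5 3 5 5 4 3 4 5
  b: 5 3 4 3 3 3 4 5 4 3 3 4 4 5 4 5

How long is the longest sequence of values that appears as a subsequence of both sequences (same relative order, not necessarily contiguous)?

One common subsequence of length 8: 4 [1,7]; then 5 [2,8]; then 4 [3,9]; then 4 [4,12]; then 4 [5,13]; then 5 [10,14]; then 4 [13,15]; then 5 [14,16], and the DP table's final entry dp[14][16] is also 8, so no common subsequence is longer.

8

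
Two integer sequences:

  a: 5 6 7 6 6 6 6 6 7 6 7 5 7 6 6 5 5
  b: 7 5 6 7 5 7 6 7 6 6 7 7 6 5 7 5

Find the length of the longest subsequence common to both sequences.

11

One common subsequence of length 11: 5 [1,2]; then 6 [2,3]; then 7 [3,6]; then 6 [4,7]; then 6 [5,9]; then 6 [6,10]; then 7 [9,12]; then 6 [10,13]; then 5 [12,14]; then 7 [13,15]; then 5 [17,16], and the DP table's final entry dp[17][16] is also 11, so no common subsequence is longer.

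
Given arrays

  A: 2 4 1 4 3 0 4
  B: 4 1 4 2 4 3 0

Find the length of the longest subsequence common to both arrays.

5

Match 4 [2,1]; then 1 [3,2]; then 4 [4,5]; then 3 [5,6]; then 0 [6,7] — 5 values in the same relative order in both. Since dp[7][7] = 5, nothing longer is possible.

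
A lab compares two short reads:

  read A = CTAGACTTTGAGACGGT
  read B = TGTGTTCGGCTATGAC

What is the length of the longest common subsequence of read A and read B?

10

Pick T [2,1]; then G [4,2]; then T [7,3]; then T [8,5]; then T [9,6]; then G [10,9]; then A [11,12]; then G [12,14]; then A [13,15]; then C [14,16]; all 10 bases appear in both, in order, and the DP table's final entry dp[17][16] is also 10, so no common subsequence is longer.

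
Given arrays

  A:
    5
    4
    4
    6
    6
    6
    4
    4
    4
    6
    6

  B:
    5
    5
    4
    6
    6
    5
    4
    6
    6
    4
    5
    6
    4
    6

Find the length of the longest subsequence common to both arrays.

8

One common subsequence of length 8: 5 [1,2]; then 4 [2,3]; then 4 [3,7]; then 6 [4,8]; then 6 [5,9]; then 6 [6,12]; then 4 [9,13]; then 6 [11,14]. Since dp[11][14] = 8, nothing longer is possible.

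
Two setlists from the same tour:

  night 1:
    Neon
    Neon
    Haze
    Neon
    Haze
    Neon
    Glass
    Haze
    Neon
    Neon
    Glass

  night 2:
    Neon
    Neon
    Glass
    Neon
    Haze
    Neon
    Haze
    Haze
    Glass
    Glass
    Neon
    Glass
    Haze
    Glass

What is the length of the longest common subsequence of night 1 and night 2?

9

One common subsequence of length 9: Neon (night 1 #1, night 2 #2) → Neon (night 1 #2, night 2 #4) → Haze (night 1 #3, night 2 #5) → Neon (night 1 #4, night 2 #6) → Haze (night 1 #5, night 2 #8) → Neon (night 1 #6, night 2 #11) → Glass (night 1 #7, night 2 #12) → Haze (night 1 #8, night 2 #13) → Glass (night 1 #11, night 2 #14), and the DP table's final entry dp[11][14] is also 9, so no common subsequence is longer.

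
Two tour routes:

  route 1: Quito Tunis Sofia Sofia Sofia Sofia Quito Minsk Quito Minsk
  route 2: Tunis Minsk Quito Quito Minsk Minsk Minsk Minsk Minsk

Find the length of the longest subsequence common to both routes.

4

One common subsequence of length 4: Quito at route 1[1]=route 2[3], Quito at route 1[7]=route 2[4], Minsk at route 1[8]=route 2[8], Minsk at route 1[10]=route 2[9]. The LCS DP gives dp[10][9] = 4, so this is optimal.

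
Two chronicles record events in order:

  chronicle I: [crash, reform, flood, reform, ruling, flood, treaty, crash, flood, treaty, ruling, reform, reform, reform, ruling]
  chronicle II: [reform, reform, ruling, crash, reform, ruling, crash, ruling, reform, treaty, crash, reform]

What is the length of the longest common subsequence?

7

Match crash at chronicle I[1]=chronicle II[4], reform at chronicle I[4]=chronicle II[5], ruling at chronicle I[5]=chronicle II[6], crash at chronicle I[8]=chronicle II[7], ruling at chronicle I[11]=chronicle II[8], reform at chronicle I[12]=chronicle II[9], reform at chronicle I[14]=chronicle II[12] — 7 events in the same relative order in both. Since dp[15][12] = 7, nothing longer is possible.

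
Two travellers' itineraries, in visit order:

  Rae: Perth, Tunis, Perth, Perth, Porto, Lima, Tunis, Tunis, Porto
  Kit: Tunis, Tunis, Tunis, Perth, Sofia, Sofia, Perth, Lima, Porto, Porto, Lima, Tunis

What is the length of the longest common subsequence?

One common subsequence of length 6: Tunis [2,3], then Perth [3,4], then Perth [4,7], then Porto [5,10], then Lima [6,11], then Tunis [8,12], and the DP table's final entry dp[9][12] is also 6, so no common subsequence is longer.

6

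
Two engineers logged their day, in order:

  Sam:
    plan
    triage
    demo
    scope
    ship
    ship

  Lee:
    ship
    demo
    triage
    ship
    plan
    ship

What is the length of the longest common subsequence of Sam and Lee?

3

One common subsequence of length 3: triage [2,3], ship [5,4], ship [6,6]. The LCS DP gives dp[6][6] = 3, so this is optimal.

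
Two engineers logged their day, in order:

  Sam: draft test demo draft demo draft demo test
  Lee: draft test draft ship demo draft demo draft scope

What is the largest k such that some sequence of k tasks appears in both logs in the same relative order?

Taking draft at Sam[1]=Lee[1], then test at Sam[2]=Lee[2], then demo at Sam[3]=Lee[5], then draft at Sam[4]=Lee[6], then demo at Sam[5]=Lee[7], then draft at Sam[6]=Lee[8] gives a common subsequence of length 6. dp[8][9] = 6 confirms this is the maximum.

6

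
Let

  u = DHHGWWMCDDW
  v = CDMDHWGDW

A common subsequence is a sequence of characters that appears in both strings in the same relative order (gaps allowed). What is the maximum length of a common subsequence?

5

One common subsequence of length 5: D [1,4], H [2,5], G [4,7], D [10,8], W [11,9]. Since dp[11][9] = 5, nothing longer is possible.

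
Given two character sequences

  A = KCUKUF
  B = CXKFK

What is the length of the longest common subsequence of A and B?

Let dp[i][j] be the LCS length of the first i characters of A and the first j characters of B. dp[i][j] = dp[i-1][j-1]+1 when the i-th and j-th characters match, else max(dp[i-1][j], dp[i][j-1]).
    ·  C  X  K  F  K
 ·  0  0  0  0  0  0
 K  0  0  0  1  1  1
 C  0  1  1  1  1  1
 U  0  1  1  1  1  1
 K  0  1  1  2  2  2
 U  0  1  1  2  2  2
 F  0  1  1  2  3  3
dp[6][5] = 3. One LCS (by backtracking along matches): CKF.

3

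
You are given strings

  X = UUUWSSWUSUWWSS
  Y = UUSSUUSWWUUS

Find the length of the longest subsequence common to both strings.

9

Match U [2,1], U [3,2], S [5,3], S [6,4], U [8,6], S [9,7], W [11,8], W [12,9], S [14,12] — 9 characters in the same relative order in both. dp[14][12] = 9 confirms this is the maximum.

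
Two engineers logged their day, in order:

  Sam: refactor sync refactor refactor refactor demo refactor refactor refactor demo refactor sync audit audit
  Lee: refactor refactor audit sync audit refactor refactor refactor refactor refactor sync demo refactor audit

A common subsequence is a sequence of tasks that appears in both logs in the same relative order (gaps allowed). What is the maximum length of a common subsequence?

One common subsequence of length 10: refactor (Sam #1, Lee #2), sync (Sam #2, Lee #4), refactor (Sam #3, Lee #6), refactor (Sam #4, Lee #7), refactor (Sam #5, Lee #8), refactor (Sam #7, Lee #9), refactor (Sam #8, Lee #10), demo (Sam #10, Lee #12), refactor (Sam #11, Lee #13), audit (Sam #14, Lee #14), and the DP table's final entry dp[14][14] is also 10, so no common subsequence is longer.

10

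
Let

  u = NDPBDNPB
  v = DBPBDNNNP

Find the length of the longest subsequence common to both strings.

6

Let dp[i][j] be the LCS length of the first i characters of u and the first j characters of v. dp[i][j] = dp[i-1][j-1]+1 when the i-th and j-th characters match, else max(dp[i-1][j], dp[i][j-1]).
    ·  D  B  P  B  D  N  N  N  P
 ·  0  0  0  0  0  0  0  0  0  0
 N  0  0  0  0  0  0  1  1  1  1
 D  0  1  1  1  1  1  1  1  1  1
 P  0  1  1  2  2  2  2  2  2  2
 B  0  1  2  2  3  3  3  3  3  3
 D  0  1  2  2  3  4  4  4  4  4
 N  0  1  2  2  3  4  5  5  5  5
 P  0  1  2  3  3  4  5  5  5  6
 B  0  1  2  3  4  4  5  5  5  6
dp[8][9] = 6. One LCS (by backtracking along matches): DPBDNP.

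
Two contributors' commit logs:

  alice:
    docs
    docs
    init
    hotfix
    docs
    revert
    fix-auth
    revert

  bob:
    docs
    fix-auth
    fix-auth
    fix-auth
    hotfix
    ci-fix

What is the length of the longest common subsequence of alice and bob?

One common subsequence of length 2: docs at alice[1]=bob[1], then hotfix at alice[4]=bob[5], and the DP table's final entry dp[8][6] is also 2, so no common subsequence is longer.

2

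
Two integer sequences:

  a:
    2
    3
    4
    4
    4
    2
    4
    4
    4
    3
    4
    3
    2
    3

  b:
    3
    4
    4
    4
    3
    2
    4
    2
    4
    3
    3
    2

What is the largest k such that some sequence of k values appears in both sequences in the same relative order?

10

One common subsequence of length 10: 3 [2,1] → 4 [3,2] → 4 [4,3] → 4 [5,4] → 2 [6,6] → 4 [7,7] → 4 [9,9] → 3 [10,10] → 3 [12,11] → 2 [13,12]. Since dp[14][12] = 10, nothing longer is possible.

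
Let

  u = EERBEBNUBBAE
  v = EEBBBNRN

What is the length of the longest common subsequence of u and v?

Pick E (u #1, v #1); then E (u #2, v #2); then B (u #4, v #4); then B (u #6, v #5); then N (u #7, v #8); all 5 characters appear in both, in order. Since dp[12][8] = 5, nothing longer is possible.

5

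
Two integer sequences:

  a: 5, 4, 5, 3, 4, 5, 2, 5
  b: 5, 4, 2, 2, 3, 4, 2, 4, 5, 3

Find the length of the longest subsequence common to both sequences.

6

Pick 5 (a #1, b #1), then 4 (a #2, b #2), then 3 (a #4, b #5), then 4 (a #5, b #6), then 2 (a #7, b #7), then 5 (a #8, b #9); all 6 values appear in both, in order. dp[8][10] = 6 confirms this is the maximum.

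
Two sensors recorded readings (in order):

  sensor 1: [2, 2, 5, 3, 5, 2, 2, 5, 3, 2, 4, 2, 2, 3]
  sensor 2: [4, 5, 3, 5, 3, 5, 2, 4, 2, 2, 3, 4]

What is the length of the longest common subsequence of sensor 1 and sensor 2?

One common subsequence of length 9: 5 [3,2], 3 [4,3], 5 [5,4], 5 [8,6], 2 [10,7], 4 [11,8], 2 [12,9], 2 [13,10], 3 [14,11]. dp[14][12] = 9 confirms this is the maximum.

9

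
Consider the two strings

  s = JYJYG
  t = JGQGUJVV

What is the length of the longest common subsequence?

2

Match J (s #1, t #1), J (s #3, t #6) — 2 characters in the same relative order in both, and the DP table's final entry dp[5][8] is also 2, so no common subsequence is longer.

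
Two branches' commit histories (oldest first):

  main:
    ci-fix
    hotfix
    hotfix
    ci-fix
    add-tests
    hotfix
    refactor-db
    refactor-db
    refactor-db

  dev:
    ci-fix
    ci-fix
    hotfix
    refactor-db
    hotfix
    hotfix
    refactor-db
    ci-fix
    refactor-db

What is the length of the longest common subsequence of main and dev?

6

Pick ci-fix at main[1]=dev[2] → hotfix at main[2]=dev[3] → hotfix at main[3]=dev[5] → hotfix at main[6]=dev[6] → refactor-db at main[7]=dev[7] → refactor-db at main[9]=dev[9]; all 6 commits appear in both, in order. Since dp[9][9] = 6, nothing longer is possible.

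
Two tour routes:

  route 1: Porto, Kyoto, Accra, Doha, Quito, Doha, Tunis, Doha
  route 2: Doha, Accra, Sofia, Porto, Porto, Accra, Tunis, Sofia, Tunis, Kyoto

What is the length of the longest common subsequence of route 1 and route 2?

3

Taking Porto [1,5], then Accra [3,6], then Tunis [7,9] gives a common subsequence of length 3. The LCS DP gives dp[8][10] = 3, so this is optimal.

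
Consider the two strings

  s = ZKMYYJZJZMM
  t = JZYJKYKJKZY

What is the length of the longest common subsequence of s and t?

Match Z at s[1]=t[2], K at s[2]=t[5], Y at s[4]=t[6], J at s[6]=t[8], Z at s[7]=t[10] — 5 characters in the same relative order in both. Since dp[11][11] = 5, nothing longer is possible.

5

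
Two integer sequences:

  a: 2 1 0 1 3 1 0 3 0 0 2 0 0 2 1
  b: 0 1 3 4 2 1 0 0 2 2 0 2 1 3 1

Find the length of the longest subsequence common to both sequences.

10

One common subsequence of length 10: 0 at a[3]=b[1] → 1 at a[4]=b[2] → 3 at a[5]=b[3] → 1 at a[6]=b[6] → 0 at a[7]=b[7] → 0 at a[9]=b[8] → 2 at a[11]=b[10] → 0 at a[13]=b[11] → 2 at a[14]=b[12] → 1 at a[15]=b[15]. The LCS DP gives dp[15][15] = 10, so this is optimal.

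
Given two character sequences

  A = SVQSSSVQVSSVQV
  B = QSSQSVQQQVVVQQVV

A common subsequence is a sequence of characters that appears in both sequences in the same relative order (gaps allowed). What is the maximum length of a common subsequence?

Match Q at A[3]=B[1]; then S at A[4]=B[2]; then S at A[5]=B[3]; then S at A[6]=B[5]; then V at A[7]=B[6]; then Q at A[8]=B[9]; then V at A[9]=B[11]; then V at A[12]=B[12]; then Q at A[13]=B[14]; then V at A[14]=B[16] — 10 characters in the same relative order in both, and the DP table's final entry dp[14][16] is also 10, so no common subsequence is longer.

10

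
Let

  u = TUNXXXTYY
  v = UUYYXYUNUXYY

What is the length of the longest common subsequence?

Match U [2,7] → N [3,8] → X [6,10] → Y [8,11] → Y [9,12] — 5 characters in the same relative order in both, and the DP table's final entry dp[9][12] is also 5, so no common subsequence is longer.

5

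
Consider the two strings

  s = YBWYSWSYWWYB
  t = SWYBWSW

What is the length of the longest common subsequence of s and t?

Let dp[i][j] be the LCS length of the first i characters of s and the first j characters of t. dp[i][j] = dp[i-1][j-1]+1 when the i-th and j-th characters match, else max(dp[i-1][j], dp[i][j-1]).
    ·  S  W  Y  B  W  S  W
 ·  0  0  0  0  0  0  0  0
 Y  0  0  0  1  1  1  1  1
 B  0  0  0  1  2  2  2  2
 W  0  0  1  1  2  3  3  3
 Y  0  0  1  2  2  3  3  3
 S  0  1  1  2  2  3  4  4
 W  0  1  2  2  2  3  4  5
 S  0  1  2  2  2  3  4  5
 Y  0  1  2  3  3  3  4  5
 W  0  1  2  3  3  4  4  5
 W  0  1  2  3  3  4  4  5
 Y  0  1  2  3  3  4  4  5
 B  0  1  2  3  4  4  4  5
dp[12][7] = 5. One LCS (by backtracking along matches): YBWSW.

5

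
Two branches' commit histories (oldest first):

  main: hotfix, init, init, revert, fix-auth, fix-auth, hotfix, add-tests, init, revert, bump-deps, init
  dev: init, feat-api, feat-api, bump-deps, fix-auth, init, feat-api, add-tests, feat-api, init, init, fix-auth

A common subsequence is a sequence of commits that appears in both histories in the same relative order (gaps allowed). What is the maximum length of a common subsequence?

5

Pick init at main[2]=dev[1], init at main[3]=dev[6], add-tests at main[8]=dev[8], init at main[9]=dev[10], init at main[12]=dev[11]; all 5 commits appear in both, in order, and the DP table's final entry dp[12][12] is also 5, so no common subsequence is longer.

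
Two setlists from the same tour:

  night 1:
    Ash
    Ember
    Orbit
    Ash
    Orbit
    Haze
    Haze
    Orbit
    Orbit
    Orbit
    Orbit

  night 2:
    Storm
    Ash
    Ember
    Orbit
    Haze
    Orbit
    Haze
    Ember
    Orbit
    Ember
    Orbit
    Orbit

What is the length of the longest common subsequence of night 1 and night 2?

8

Pick Ash at night 1[1]=night 2[2], Ember at night 1[2]=night 2[3], Orbit at night 1[3]=night 2[4], Orbit at night 1[5]=night 2[6], Haze at night 1[6]=night 2[7], Orbit at night 1[8]=night 2[9], Orbit at night 1[10]=night 2[11], Orbit at night 1[11]=night 2[12]; all 8 songs appear in both, in order, and the DP table's final entry dp[11][12] is also 8, so no common subsequence is longer.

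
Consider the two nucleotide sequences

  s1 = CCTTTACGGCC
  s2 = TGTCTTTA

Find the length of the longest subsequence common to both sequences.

Match C at s1[2]=s2[4], T at s1[3]=s2[5], T at s1[4]=s2[6], T at s1[5]=s2[7], A at s1[6]=s2[8] — 5 bases in the same relative order in both. The LCS DP gives dp[11][8] = 5, so this is optimal.

5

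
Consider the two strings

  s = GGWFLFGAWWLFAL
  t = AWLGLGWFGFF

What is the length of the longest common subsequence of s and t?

6

Taking G at s[1]=t[4] → G at s[2]=t[6] → W at s[3]=t[7] → F at s[4]=t[8] → F at s[6]=t[10] → F at s[12]=t[11] gives a common subsequence of length 6. dp[14][11] = 6 confirms this is the maximum.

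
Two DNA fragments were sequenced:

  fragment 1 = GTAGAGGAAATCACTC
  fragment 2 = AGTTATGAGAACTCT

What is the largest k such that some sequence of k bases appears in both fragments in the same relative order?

Taking G (fragment 1 #1, fragment 2 #2) → T (fragment 1 #2, fragment 2 #4) → A (fragment 1 #3, fragment 2 #5) → G (fragment 1 #4, fragment 2 #7) → A (fragment 1 #5, fragment 2 #8) → G (fragment 1 #7, fragment 2 #9) → A (fragment 1 #8, fragment 2 #10) → A (fragment 1 #9, fragment 2 #11) → T (fragment 1 #11, fragment 2 #13) → C (fragment 1 #14, fragment 2 #14) → T (fragment 1 #15, fragment 2 #15) gives a common subsequence of length 11. Since dp[16][15] = 11, nothing longer is possible.

11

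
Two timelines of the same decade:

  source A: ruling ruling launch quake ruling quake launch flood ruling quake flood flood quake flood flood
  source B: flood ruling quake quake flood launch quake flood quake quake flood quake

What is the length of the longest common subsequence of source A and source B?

8

One common subsequence of length 8: ruling at source A[2]=source B[2], then quake at source A[4]=source B[3], then quake at source A[6]=source B[4], then launch at source A[7]=source B[6], then flood at source A[8]=source B[8], then quake at source A[10]=source B[10], then flood at source A[12]=source B[11], then quake at source A[13]=source B[12]. Since dp[15][12] = 8, nothing longer is possible.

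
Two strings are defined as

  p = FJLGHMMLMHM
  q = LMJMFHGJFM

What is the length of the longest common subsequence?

One common subsequence of length 5: L at p[3]=q[1]; then M at p[6]=q[2]; then M at p[7]=q[4]; then H at p[10]=q[6]; then M at p[11]=q[10]. Since dp[11][10] = 5, nothing longer is possible.

5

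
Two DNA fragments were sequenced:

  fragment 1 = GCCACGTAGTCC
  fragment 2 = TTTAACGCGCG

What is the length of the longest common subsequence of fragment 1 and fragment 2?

5

Let dp[i][j] be the LCS length of the first i bases of fragment 1 and the first j bases of fragment 2. dp[i][j] = dp[i-1][j-1]+1 when the i-th and j-th bases match, else max(dp[i-1][j], dp[i][j-1]).
    ·  T  T  T  A  A  C  G  C  G  C  G
 ·  0  0  0  0  0  0  0  0  0  0  0  0
 G  0  0  0  0  0  0  0  1  1  1  1  1
 C  0  0  0  0  0  0  1  1  2  2  2  2
 C  0  0  0  0  0  0  1  1  2  2  3  3
 A  0  0  0  0  1  1  1  1  2  2  3  3
 C  0  0  0  0  1  1  2  2  2  2  3  3
 G  0  0  0  0  1  1  2  3  3  3  3  4
 T  0  1  1  1  1  1  2  3  3  3  3  4
 A  0  1  1  1  2  2  2  3  3  3  3  4
 G  0  1  1  1  2  2  2  3  3  4  4  4
 T  0  1  2  2  2  2  2  3  3  4  4  4
 C  0  1  2  2  2  2  3  3  4  4  5  5
 C  0  1  2  2  2  2  3  3  4  4  5  5
dp[12][11] = 5. One LCS (by backtracking along matches): ACGGC.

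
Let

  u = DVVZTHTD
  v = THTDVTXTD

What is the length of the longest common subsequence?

5

Let dp[i][j] be the LCS length of the first i characters of u and the first j characters of v. dp[i][j] = dp[i-1][j-1]+1 when the i-th and j-th characters match, else max(dp[i-1][j], dp[i][j-1]).
    ·  T  H  T  D  V  T  X  T  D
 ·  0  0  0  0  0  0  0  0  0  0
 D  0  0  0  0  1  1  1  1  1  1
 V  0  0  0  0  1  2  2  2  2  2
 V  0  0  0  0  1  2  2  2  2  2
 Z  0  0  0  0  1  2  2  2  2  2
 T  0  1  1  1  1  2  3  3  3  3
 H  0  1  2  2  2  2  3  3  3  3
 T  0  1  2  3  3  3  3  3  4  4
 D  0  1  2  3  4  4  4  4  4  5
dp[8][9] = 5. One LCS (by backtracking along matches): DVTTD.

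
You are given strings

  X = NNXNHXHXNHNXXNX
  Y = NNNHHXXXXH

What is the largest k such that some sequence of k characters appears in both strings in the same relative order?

9

Pick N [1,1] → N [2,2] → N [4,3] → H [5,4] → H [7,5] → X [8,6] → X [12,7] → X [13,8] → X [15,9]; all 9 characters appear in both, in order. The LCS DP gives dp[15][10] = 9, so this is optimal.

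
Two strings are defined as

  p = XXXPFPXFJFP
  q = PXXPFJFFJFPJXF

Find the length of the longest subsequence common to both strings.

8

Match X at p[2]=q[2]; then X at p[3]=q[3]; then P at p[4]=q[4]; then F at p[5]=q[7]; then F at p[8]=q[8]; then J at p[9]=q[9]; then F at p[10]=q[10]; then P at p[11]=q[11] — 8 characters in the same relative order in both. Since dp[11][14] = 8, nothing longer is possible.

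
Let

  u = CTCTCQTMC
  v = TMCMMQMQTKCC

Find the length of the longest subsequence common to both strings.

Pick T [2,1], then C [3,3], then T [4,9], then C [5,11], then C [9,12]; all 5 characters appear in both, in order, and the DP table's final entry dp[9][12] is also 5, so no common subsequence is longer.

5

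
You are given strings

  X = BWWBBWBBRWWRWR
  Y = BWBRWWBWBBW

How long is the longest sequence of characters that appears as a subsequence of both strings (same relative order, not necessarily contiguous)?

Pick B at X[1]=Y[3] → W at X[2]=Y[5] → W at X[3]=Y[6] → B at X[5]=Y[7] → W at X[6]=Y[8] → B at X[7]=Y[9] → B at X[8]=Y[10] → W at X[13]=Y[11]; all 8 characters appear in both, in order. The LCS DP gives dp[14][11] = 8, so this is optimal.

8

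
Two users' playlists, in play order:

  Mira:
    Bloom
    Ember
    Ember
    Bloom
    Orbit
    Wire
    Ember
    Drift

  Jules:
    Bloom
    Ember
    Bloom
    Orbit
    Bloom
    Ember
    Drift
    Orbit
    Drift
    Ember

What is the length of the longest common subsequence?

Pick Bloom at Mira[1]=Jules[1], then Ember at Mira[3]=Jules[2], then Bloom at Mira[4]=Jules[3], then Orbit at Mira[5]=Jules[4], then Ember at Mira[7]=Jules[6], then Drift at Mira[8]=Jules[9]; all 6 songs appear in both, in order. Since dp[8][10] = 6, nothing longer is possible.

6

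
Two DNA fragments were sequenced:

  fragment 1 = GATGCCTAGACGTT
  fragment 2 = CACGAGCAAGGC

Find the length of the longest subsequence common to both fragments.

One common subsequence of length 7: G (fragment 1 #1, fragment 2 #4); then A (fragment 1 #2, fragment 2 #5); then G (fragment 1 #4, fragment 2 #6); then C (fragment 1 #5, fragment 2 #7); then A (fragment 1 #8, fragment 2 #9); then G (fragment 1 #9, fragment 2 #11); then C (fragment 1 #11, fragment 2 #12), and the DP table's final entry dp[14][12] is also 7, so no common subsequence is longer.

7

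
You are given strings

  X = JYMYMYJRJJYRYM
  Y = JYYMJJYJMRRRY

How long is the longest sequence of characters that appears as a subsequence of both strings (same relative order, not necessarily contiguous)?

9

One common subsequence of length 9: J [1,1], Y [2,2], Y [4,3], M [5,4], Y [6,7], J [7,8], R [8,11], R [12,12], Y [13,13]. The LCS DP gives dp[14][13] = 9, so this is optimal.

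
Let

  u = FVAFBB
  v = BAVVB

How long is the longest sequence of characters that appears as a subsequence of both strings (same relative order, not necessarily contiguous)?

Let dp[i][j] be the LCS length of the first i characters of u and the first j characters of v. dp[i][j] = dp[i-1][j-1]+1 when the i-th and j-th characters match, else max(dp[i-1][j], dp[i][j-1]).
    ·  B  A  V  V  B
 ·  0  0  0  0  0  0
 F  0  0  0  0  0  0
 V  0  0  0  1  1  1
 A  0  0  1  1  1  1
 F  0  0  1  1  1  1
 B  0  1  1  1  1  2
 B  0  1  1  1  1  2
dp[6][5] = 2. One LCS (by backtracking along matches): VB.

2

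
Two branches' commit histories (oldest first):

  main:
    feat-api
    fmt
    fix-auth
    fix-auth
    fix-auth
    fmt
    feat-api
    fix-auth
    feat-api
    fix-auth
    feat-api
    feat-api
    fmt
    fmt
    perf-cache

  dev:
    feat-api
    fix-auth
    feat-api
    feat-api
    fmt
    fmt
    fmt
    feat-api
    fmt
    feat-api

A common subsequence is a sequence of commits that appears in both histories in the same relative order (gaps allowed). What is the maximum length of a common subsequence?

Match feat-api at main[1]=dev[1], then fix-auth at main[5]=dev[2], then feat-api at main[7]=dev[3], then feat-api at main[9]=dev[4], then feat-api at main[11]=dev[8], then feat-api at main[12]=dev[10] — 6 commits in the same relative order in both, and the DP table's final entry dp[15][10] is also 6, so no common subsequence is longer.

6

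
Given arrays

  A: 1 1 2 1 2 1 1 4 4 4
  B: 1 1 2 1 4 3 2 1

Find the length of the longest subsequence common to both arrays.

6

Match 1 [1,1], then 1 [2,2], then 2 [3,3], then 1 [4,4], then 2 [5,7], then 1 [7,8] — 6 values in the same relative order in both. Since dp[10][8] = 6, nothing longer is possible.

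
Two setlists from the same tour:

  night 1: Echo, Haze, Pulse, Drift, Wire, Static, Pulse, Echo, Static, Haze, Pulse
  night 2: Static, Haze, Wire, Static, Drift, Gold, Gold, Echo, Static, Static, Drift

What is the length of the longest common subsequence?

5

Taking Haze (night 1 #2, night 2 #2), then Wire (night 1 #5, night 2 #3), then Static (night 1 #6, night 2 #4), then Echo (night 1 #8, night 2 #8), then Static (night 1 #9, night 2 #10) gives a common subsequence of length 5. Since dp[11][11] = 5, nothing longer is possible.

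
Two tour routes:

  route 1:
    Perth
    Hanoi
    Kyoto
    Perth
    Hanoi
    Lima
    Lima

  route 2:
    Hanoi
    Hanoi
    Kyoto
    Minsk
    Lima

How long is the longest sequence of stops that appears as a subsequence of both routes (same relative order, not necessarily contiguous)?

3

Taking Hanoi (route 1 #2, route 2 #2); then Kyoto (route 1 #3, route 2 #3); then Lima (route 1 #7, route 2 #5) gives a common subsequence of length 3. Since dp[7][5] = 3, nothing longer is possible.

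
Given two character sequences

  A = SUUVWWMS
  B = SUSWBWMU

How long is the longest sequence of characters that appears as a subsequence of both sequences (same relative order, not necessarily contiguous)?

5

Pick S [1,1] → U [2,2] → W [5,4] → W [6,6] → M [7,7]; all 5 characters appear in both, in order. The LCS DP gives dp[8][8] = 5, so this is optimal.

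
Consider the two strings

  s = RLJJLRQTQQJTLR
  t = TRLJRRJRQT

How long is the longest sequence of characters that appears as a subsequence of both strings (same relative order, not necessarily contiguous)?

One common subsequence of length 7: R (s #1, t #2), then L (s #2, t #3), then J (s #3, t #4), then J (s #4, t #7), then R (s #6, t #8), then Q (s #10, t #9), then T (s #12, t #10). Since dp[14][10] = 7, nothing longer is possible.

7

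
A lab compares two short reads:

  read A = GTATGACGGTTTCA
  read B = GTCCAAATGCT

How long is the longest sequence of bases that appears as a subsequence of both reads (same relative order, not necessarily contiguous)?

7

Match G (read A #1, read B #1); then T (read A #2, read B #2); then A (read A #3, read B #7); then T (read A #4, read B #8); then G (read A #5, read B #9); then C (read A #7, read B #10); then T (read A #12, read B #11) — 7 bases in the same relative order in both. Since dp[14][11] = 7, nothing longer is possible.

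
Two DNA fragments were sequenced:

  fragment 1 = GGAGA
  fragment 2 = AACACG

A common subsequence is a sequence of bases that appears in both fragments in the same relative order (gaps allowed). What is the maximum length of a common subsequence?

Let dp[i][j] be the LCS length of the first i bases of fragment 1 and the first j bases of fragment 2. dp[i][j] = dp[i-1][j-1]+1 when the i-th and j-th bases match, else max(dp[i-1][j], dp[i][j-1]).
    ·  A  A  C  A  C  G
 ·  0  0  0  0  0  0  0
 G  0  0  0  0  0  0  1
 G  0  0  0  0  0  0  1
 A  0  1  1  1  1  1  1
 G  0  1  1  1  1  1  2
 A  0  1  2  2  2  2  2
dp[5][6] = 2. One LCS (by backtracking along matches): AG.

2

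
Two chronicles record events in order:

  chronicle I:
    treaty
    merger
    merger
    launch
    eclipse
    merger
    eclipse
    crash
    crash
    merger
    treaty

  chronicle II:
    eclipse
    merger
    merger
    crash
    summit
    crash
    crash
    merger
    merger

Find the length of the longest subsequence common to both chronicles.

Pick merger at chronicle I[2]=chronicle II[2], then merger at chronicle I[3]=chronicle II[3], then crash at chronicle I[8]=chronicle II[6], then crash at chronicle I[9]=chronicle II[7], then merger at chronicle I[10]=chronicle II[9]; all 5 events appear in both, in order. Since dp[11][9] = 5, nothing longer is possible.

5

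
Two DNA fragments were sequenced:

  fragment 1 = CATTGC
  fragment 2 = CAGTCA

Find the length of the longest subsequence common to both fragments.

Match C at fragment 1[1]=fragment 2[1], A at fragment 1[2]=fragment 2[2], T at fragment 1[4]=fragment 2[4], C at fragment 1[6]=fragment 2[5] — 4 bases in the same relative order in both. Since dp[6][6] = 4, nothing longer is possible.

4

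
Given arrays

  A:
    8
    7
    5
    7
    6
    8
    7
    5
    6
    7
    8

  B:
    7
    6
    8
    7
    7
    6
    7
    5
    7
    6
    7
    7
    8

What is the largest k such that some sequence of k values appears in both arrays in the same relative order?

9

Let dp[i][j] be the LCS length of the first i values of A and the first j values of B. dp[i][j] = dp[i-1][j-1]+1 when the i-th and j-th values match, else max(dp[i-1][j], dp[i][j-1]).
    ·  7  6  8  7  7  6  7  5  7  6  7  7  8
 ·  0  0  0  0  0  0  0  0  0  0  0  0  0  0
 8  0  0  0  1  1  1  1  1  1  1  1  1  1  1
 7  0  1  1  1  2  2  2  2  2  2  2  2  2  2
 5  0  1  1  1  2  2  2  2  3  3  3  3  3  3
 7  0  1  1  1  2  3  3  3  3  4  4  4  4  4
 6  0  1  2  2  2  3  4  4  4  4  5  5  5  5
 8  0  1  2  3  3  3  4  4  4  4  5  5  5  6
 7  0  1  2  3  4  4  4  5  5  5  5  6  6  6
 5  0  1  2  3  4  4  4  5  6  6  6  6  6  6
 6  0  1  2  3  4  4  5  5  6  6  7  7  7  7
 7  0  1  2  3  4  5  5  6  6  7  7  8  8  8
 8  0  1  2  3  4  5  5  6  6  7  7  8  8  9
dp[11][13] = 9. One LCS (by backtracking along matches): 8, 7, 7, 6, 7, 5, 6, 7, 8.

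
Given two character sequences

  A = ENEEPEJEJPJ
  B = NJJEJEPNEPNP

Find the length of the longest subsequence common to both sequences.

Match N (A #2, B #1) → E (A #3, B #4) → E (A #4, B #6) → P (A #5, B #7) → E (A #6, B #9) → P (A #10, B #12) — 6 characters in the same relative order in both. dp[11][12] = 6 confirms this is the maximum.

6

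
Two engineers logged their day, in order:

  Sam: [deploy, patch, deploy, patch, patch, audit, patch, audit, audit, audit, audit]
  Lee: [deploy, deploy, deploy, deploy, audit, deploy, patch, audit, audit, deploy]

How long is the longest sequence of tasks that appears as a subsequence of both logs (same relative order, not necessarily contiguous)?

One common subsequence of length 6: deploy [1,3]; then deploy [3,4]; then audit [6,5]; then patch [7,7]; then audit [8,8]; then audit [9,9]. The LCS DP gives dp[11][10] = 6, so this is optimal.

6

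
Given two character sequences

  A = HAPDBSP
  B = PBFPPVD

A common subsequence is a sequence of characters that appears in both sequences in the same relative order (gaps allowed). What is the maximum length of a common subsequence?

Taking P (A #3, B #1); then B (A #5, B #2); then P (A #7, B #5) gives a common subsequence of length 3. The LCS DP gives dp[7][7] = 3, so this is optimal.

3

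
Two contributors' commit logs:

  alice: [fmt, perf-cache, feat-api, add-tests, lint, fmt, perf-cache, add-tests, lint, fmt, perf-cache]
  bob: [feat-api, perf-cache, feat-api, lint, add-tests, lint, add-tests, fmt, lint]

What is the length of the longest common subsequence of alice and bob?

Taking perf-cache at alice[2]=bob[2]; then feat-api at alice[3]=bob[3]; then add-tests at alice[4]=bob[5]; then lint at alice[5]=bob[6]; then fmt at alice[6]=bob[8]; then lint at alice[9]=bob[9] gives a common subsequence of length 6. dp[11][9] = 6 confirms this is the maximum.

6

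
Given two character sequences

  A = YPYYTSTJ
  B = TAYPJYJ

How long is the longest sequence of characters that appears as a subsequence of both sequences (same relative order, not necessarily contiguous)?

Match Y at A[1]=B[3] → P at A[2]=B[4] → Y at A[4]=B[6] → J at A[8]=B[7] — 4 characters in the same relative order in both. The LCS DP gives dp[8][7] = 4, so this is optimal.

4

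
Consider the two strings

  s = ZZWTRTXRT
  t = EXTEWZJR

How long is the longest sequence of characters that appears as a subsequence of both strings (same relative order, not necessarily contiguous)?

Match Z [1,6]; then R [8,8] — 2 characters in the same relative order in both. Since dp[9][8] = 2, nothing longer is possible.

2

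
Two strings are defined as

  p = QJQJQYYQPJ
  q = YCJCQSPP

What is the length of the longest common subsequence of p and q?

Pick J at p[2]=q[3], then Q at p[3]=q[5], then P at p[9]=q[8]; all 3 characters appear in both, in order. Since dp[10][8] = 3, nothing longer is possible.

3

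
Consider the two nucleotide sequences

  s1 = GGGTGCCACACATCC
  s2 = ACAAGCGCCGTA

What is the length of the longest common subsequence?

Taking C (s1 #7, s2 #2); then A (s1 #8, s2 #3); then A (s1 #10, s2 #4); then C (s1 #11, s2 #6); then C (s1 #14, s2 #8); then C (s1 #15, s2 #9) gives a common subsequence of length 6, and the DP table's final entry dp[15][12] is also 6, so no common subsequence is longer.

6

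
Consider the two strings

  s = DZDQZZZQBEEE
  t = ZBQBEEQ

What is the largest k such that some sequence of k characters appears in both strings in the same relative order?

Pick Z (s #2, t #1), Q (s #8, t #3), B (s #9, t #4), E (s #10, t #5), E (s #11, t #6); all 5 characters appear in both, in order. The LCS DP gives dp[12][7] = 5, so this is optimal.

5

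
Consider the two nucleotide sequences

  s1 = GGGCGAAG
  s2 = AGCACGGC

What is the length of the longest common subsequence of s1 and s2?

Let dp[i][j] be the LCS length of the first i bases of s1 and the first j bases of s2. dp[i][j] = dp[i-1][j-1]+1 when the i-th and j-th bases match, else max(dp[i-1][j], dp[i][j-1]).
    ·  A  G  C  A  C  G  G  C
 ·  0  0  0  0  0  0  0  0  0
 G  0  0  1  1  1  1  1  1  1
 G  0  0  1  1  1  1  2  2  2
 G  0  0  1  1  1  1  2  3  3
 C  0  0  1  2  2  2  2  3  4
 G  0  0  1  2  2  2  3  3  4
 A  0  1  1  2  3  3  3  3  4
 A  0  1  1  2  3  3  3  3  4
 G  0  1  2  2  3  3  4  4  4
dp[8][8] = 4. One LCS (by backtracking along matches): GGGC.

4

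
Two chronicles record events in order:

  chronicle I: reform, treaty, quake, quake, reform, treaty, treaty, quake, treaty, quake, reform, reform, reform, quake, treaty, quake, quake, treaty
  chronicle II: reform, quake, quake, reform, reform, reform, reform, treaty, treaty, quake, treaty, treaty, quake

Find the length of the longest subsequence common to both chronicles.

10

Match reform (chronicle I #1, chronicle II #1), quake (chronicle I #3, chronicle II #2), quake (chronicle I #4, chronicle II #3), reform (chronicle I #5, chronicle II #7), treaty (chronicle I #6, chronicle II #8), treaty (chronicle I #7, chronicle II #9), quake (chronicle I #8, chronicle II #10), treaty (chronicle I #9, chronicle II #11), treaty (chronicle I #15, chronicle II #12), quake (chronicle I #17, chronicle II #13) — 10 events in the same relative order in both. dp[18][13] = 10 confirms this is the maximum.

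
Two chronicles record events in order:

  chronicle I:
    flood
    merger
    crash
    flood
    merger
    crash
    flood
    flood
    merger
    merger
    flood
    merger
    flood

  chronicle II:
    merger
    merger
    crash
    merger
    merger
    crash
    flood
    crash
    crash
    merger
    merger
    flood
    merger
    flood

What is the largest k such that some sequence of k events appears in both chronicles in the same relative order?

Match merger at chronicle I[2]=chronicle II[2], then crash at chronicle I[3]=chronicle II[3], then merger at chronicle I[5]=chronicle II[5], then crash at chronicle I[6]=chronicle II[6], then flood at chronicle I[7]=chronicle II[7], then merger at chronicle I[9]=chronicle II[10], then merger at chronicle I[10]=chronicle II[11], then flood at chronicle I[11]=chronicle II[12], then merger at chronicle I[12]=chronicle II[13], then flood at chronicle I[13]=chronicle II[14] — 10 events in the same relative order in both. Since dp[13][14] = 10, nothing longer is possible.

10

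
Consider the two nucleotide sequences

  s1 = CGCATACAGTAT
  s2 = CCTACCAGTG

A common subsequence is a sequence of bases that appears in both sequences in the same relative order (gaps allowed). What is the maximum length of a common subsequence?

8

Let dp[i][j] be the LCS length of the first i bases of s1 and the first j bases of s2. dp[i][j] = dp[i-1][j-1]+1 when the i-th and j-th bases match, else max(dp[i-1][j], dp[i][j-1]).
    ·  C  C  T  A  C  C  A  G  T  G
 ·  0  0  0  0  0  0  0  0  0  0  0
 C  0  1  1  1  1  1  1  1  1  1  1
 G  0  1  1  1  1  1  1  1  2  2  2
 C  0  1  2  2  2  2  2  2  2  2  2
 A  0  1  2  2  3  3  3  3  3  3  3
 T  0  1  2  3  3  3  3  3  3  4  4
 A  0  1  2  3  4  4  4  4  4  4  4
 C  0  1  2  3  4  5  5  5  5  5  5
 A  0  1  2  3  4  5  5  6  6  6  6
 G  0  1  2  3  4  5  5  6  7  7  7
 T  0  1  2  3  4  5  5  6  7  8  8
 A  0  1  2  3  4  5  5  6  7  8  8
 T  0  1  2  3  4  5  5  6  7  8  8
dp[12][10] = 8. One LCS (by backtracking along matches): CCTACAGT.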